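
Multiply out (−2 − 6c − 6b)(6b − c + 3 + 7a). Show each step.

−30b − 16c − 6 − 14a − 30bc + 6c² − 42ac − 36b² − 42ab

(−2 − 6c − 6b)(6b − c + 3 + 7a)
= −12b + 2c − 6 − 14a − 36bc + 6c² − 18c − 42ac − 36b² + 6bc − 18b − 42ab    [distributive law]
= −30b − 16c − 6 − 14a − 30bc + 6c² − 42ac − 36b² − 42ab    [combine like terms]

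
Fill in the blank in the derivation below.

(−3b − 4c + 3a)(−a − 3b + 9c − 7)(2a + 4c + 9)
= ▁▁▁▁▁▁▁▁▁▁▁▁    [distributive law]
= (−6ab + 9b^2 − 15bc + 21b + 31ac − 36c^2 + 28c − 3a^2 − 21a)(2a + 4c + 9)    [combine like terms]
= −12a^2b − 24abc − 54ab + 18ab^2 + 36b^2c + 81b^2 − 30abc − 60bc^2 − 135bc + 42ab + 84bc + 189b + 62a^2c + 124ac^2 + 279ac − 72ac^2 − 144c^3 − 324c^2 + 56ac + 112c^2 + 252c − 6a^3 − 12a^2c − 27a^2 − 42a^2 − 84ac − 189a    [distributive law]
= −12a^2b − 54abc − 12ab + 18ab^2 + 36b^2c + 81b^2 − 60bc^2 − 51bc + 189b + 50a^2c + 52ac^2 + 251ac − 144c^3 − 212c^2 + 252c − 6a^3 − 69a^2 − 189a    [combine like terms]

After distributive law, the bracketed line is:

(3ab + 9b^2 − 27bc + 21b + 4ac + 12bc − 36c^2 + 28c − 3a^2 − 9ab + 27ac − 21a)(2a + 4c + 9)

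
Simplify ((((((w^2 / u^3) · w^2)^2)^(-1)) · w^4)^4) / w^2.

((((((w^2 / u^3) · w^2)^2)^(-1)) · w^4)^4) / w^2
= ((((((w^2 / u^3) · w^2)^2)^(-1))^4) · ((w^4)^4)) / w^2    [power of a product]
= (((((w^2 / u^3) · w^2)^2)^(-4)) · ((w^4)^4)) / w^2    [power of a power]
= ((((w^2 / u^3) · w^2)^(-8)) · ((w^4)^4)) / w^2    [power of a power]
= ((((w^2 / u^3)^(-8)) · ((w^2)^(-8))) · ((w^4)^4)) / w^2    [power of a product]
= (((((w^2)^(-8)) / ((u^3)^(-8))) · ((w^2)^(-8))) · ((w^4)^4)) / w^2    [power of a quotient]
= (((w^(-16) / ((u^3)^(-8))) · ((w^2)^(-8))) · ((w^4)^4)) / w^2    [power of a power]
= (((w^(-16) / u^(-24)) · ((w^2)^(-8))) · ((w^4)^4)) / w^2    [power of a power]
= (((w^(-16) / u^(-24)) · w^(-16)) · ((w^4)^4)) / w^2    [power of a power]
= (((w^(-16) / u^(-24)) · w^(-16)) · w^16) / w^2    [power of a power]
= u^24w^(-18)    [quotient of powers; product of powers]

u^24w^(-18)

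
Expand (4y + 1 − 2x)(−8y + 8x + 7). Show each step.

(4y + 1 − 2x)(−8y + 8x + 7)
= −32y^2 + 32xy + 28y − 8y + 8x + 7 + 16xy − 16x^2 − 14x    [distributive law]
= −32y^2 + 48xy + 20y − 6x + 7 − 16x^2    [combine like terms]

−32y^2 + 48xy + 20y − 6x + 7 − 16x^2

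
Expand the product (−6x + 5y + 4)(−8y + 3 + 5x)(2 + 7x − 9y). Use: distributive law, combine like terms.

9xy + 781x^2y − 937xy^2 + 88x − 46x^2 − 210x^3 + 73y^2 + 360y^3 − 142y + 24

(−6x + 5y + 4)(−8y + 3 + 5x)(2 + 7x − 9y)
= (48xy − 18x − 30x^2 − 40y^2 + 15y + 25xy − 32y + 12 + 20x)(2 + 7x − 9y)    [distributive law]
= (73xy + 2x − 30x^2 − 40y^2 − 17y + 12)(2 + 7x − 9y)    [combine like terms]
= 146xy + 511x^2y − 657xy^2 + 4x + 14x^2 − 18xy − 60x^2 − 210x^3 + 270x^2y − 80y^2 − 280xy^2 + 360y^3 − 34y − 119xy + 153y^2 + 24 + 84x − 108y    [distributive law]
= 9xy + 781x^2y − 937xy^2 + 88x − 46x^2 − 210x^3 + 73y^2 + 360y^3 − 142y + 24    [combine like terms]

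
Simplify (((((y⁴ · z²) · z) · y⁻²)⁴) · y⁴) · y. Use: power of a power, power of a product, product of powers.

(((((y⁴ · z²) · z) · y⁻²)⁴) · y⁴) · y
= (((((y⁴ · z²) · z)⁴) · ((y⁻²)⁴)) · y⁴) · y    [power of a product]
= (((((y⁴ · z²)⁴) · (z⁴)) · ((y⁻²)⁴)) · y⁴) · y    [power of a product]
= ((((((y⁴)⁴) · ((z²)⁴)) · (z⁴)) · ((y⁻²)⁴)) · y⁴) · y    [power of a product]
= ((((y¹⁶ · ((z²)⁴)) · (z⁴)) · ((y⁻²)⁴)) · y⁴) · y    [power of a power]
= ((((y¹⁶ · z⁸) · (z⁴)) · ((y⁻²)⁴)) · y⁴) · y    [power of a power]
= ((((y¹⁶ · z⁸) · z⁴) · y⁻⁸) · y⁴) · y    [power of a power]
= y¹³·z¹²    [product of powers]

y¹³·z¹²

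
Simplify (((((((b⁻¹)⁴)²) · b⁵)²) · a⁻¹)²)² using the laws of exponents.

(((((((b⁻¹)⁴)²) · b⁵)²) · a⁻¹)²)²
= ((((((b⁻¹)⁴)²) · b⁵)²) · a⁻¹)⁴    [power of a power]
= ((((((b⁻¹)⁴)²) · b⁵)²)⁴) · ((a⁻¹)⁴)    [power of a product]
= (((((b⁻¹)⁴)²) · b⁵)⁸) · ((a⁻¹)⁴)    [power of a power]
= (((((b⁻¹)⁴)²)⁸) · ((b⁵)⁸)) · ((a⁻¹)⁴)    [power of a product]
= ((((b⁻¹)⁴)¹⁶) · ((b⁵)⁸)) · ((a⁻¹)⁴)    [power of a power]
= (((b⁻¹)⁶⁴) · ((b⁵)⁸)) · ((a⁻¹)⁴)    [power of a power]
= (b⁻⁶⁴ · ((b⁵)⁸)) · ((a⁻¹)⁴)    [power of a power]
= (b⁻⁶⁴ · b⁴⁰) · ((a⁻¹)⁴)    [power of a power]
= b⁻²⁴ · ((a⁻¹)⁴)    [product of powers]
= b⁻²⁴ · a⁻⁴    [power of a power]
= a⁻⁴·b⁻²⁴    [rearrange]

a⁻⁴·b⁻²⁴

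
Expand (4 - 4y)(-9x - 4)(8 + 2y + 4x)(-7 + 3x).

(4 - 4y)(-9x - 4)(8 + 2y + 4x)(-7 + 3x)
= (-36x - 16 + 36xy + 16y)(8 + 2y + 4x)(-7 + 3x)    [distributive law]
= (-288x - 72xy - 144x² - 128 - 32y - 64x + 288xy + 72xy² + 144x²y + 128y + 32y² + 64xy)(-7 + 3x)    [distributive law]
= (-352x + 280xy - 144x² - 128 + 96y + 72xy² + 144x²y + 32y²)(-7 + 3x)    [combine like terms]
= 2464x - 1056x² - 1960xy + 840x²y + 1008x² - 432x³ + 896 - 384x - 672y + 288xy - 504xy² + 216x²y² - 1008x²y + 432x³y - 224y² + 96xy²    [distributive law]
= 2080x - 48x² - 1672xy - 168x²y - 432x³ + 896 - 672y - 408xy² + 216x²y² + 432x³y - 224y²    [combine like terms]

2080x - 48x² - 1672xy - 168x²y - 432x³ + 896 - 672y - 408xy² + 216x²y² + 432x³y - 224y²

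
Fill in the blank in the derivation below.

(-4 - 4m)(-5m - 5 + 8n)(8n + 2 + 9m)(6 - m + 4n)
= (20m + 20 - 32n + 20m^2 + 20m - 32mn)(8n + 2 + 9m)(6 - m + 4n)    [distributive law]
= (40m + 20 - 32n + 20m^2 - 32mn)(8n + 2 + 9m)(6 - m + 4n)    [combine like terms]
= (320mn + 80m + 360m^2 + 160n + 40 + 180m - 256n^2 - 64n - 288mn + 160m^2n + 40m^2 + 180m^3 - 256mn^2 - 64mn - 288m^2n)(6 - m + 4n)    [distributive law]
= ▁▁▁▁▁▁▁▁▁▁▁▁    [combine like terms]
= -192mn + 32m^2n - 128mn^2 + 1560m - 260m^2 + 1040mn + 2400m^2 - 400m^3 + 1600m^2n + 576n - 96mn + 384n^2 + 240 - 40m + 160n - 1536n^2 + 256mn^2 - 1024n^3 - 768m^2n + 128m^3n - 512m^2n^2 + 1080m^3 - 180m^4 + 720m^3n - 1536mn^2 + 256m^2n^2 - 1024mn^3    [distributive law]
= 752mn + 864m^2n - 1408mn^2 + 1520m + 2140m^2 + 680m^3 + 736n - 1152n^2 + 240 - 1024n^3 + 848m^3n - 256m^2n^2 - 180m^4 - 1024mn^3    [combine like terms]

Applying combine like terms to the line above:

(-32mn + 260m + 400m^2 + 96n + 40 - 256n^2 - 128m^2n + 180m^3 - 256mn^2)(6 - m + 4n)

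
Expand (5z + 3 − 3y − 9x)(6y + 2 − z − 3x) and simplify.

(5z + 3 − 3y − 9x)(6y + 2 − z − 3x)
= 30yz + 10z − 5z² − 15xz + 18y + 6 − 3z − 9x − 18y² − 6y + 3yz + 9xy − 54xy − 18x + 9xz + 27x²    [distributive law]
= 33yz + 7z − 5z² − 6xz + 12y + 6 − 27x − 18y² − 45xy + 27x²    [combine like terms]

33yz + 7z − 5z² − 6xz + 12y + 6 − 27x − 18y² − 45xy + 27x²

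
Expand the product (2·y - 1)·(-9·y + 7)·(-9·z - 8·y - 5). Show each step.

(2·y - 1)·(-9·y + 7)·(-9·z - 8·y - 5)
= (-18·y² + 14·y + 9·y - 7)·(-9·z - 8·y - 5)    [distributive law]
= (-18·y² + 23·y - 7)·(-9·z - 8·y - 5)    [combine like terms]
= 162·y²·z + 144·y³ + 90·y² - 207·y·z - 184·y² - 115·y + 63·z + 56·y + 35    [distributive law]
= 162·y²·z + 144·y³ - 94·y² - 207·y·z - 59·y + 63·z + 35    [combine like terms]

162·y²·z + 144·y³ - 94·y² - 207·y·z - 59·y + 63·z + 35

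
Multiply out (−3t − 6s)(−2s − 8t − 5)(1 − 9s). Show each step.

(−3t − 6s)(−2s − 8t − 5)(1 − 9s)
= (6st + 24t^2 + 15t + 12s^2 + 48st + 30s)(1 − 9s)    [distributive law]
= (54st + 24t^2 + 15t + 12s^2 + 30s)(1 − 9s)    [combine like terms]
= 54st − 486s^2t + 24t^2 − 216st^2 + 15t − 135st + 12s^2 − 108s^3 + 30s − 270s^2    [distributive law]
= −81st − 486s^2t + 24t^2 − 216st^2 + 15t − 258s^2 − 108s^3 + 30s    [combine like terms]

−81st − 486s^2t + 24t^2 − 216st^2 + 15t − 258s^2 − 108s^3 + 30s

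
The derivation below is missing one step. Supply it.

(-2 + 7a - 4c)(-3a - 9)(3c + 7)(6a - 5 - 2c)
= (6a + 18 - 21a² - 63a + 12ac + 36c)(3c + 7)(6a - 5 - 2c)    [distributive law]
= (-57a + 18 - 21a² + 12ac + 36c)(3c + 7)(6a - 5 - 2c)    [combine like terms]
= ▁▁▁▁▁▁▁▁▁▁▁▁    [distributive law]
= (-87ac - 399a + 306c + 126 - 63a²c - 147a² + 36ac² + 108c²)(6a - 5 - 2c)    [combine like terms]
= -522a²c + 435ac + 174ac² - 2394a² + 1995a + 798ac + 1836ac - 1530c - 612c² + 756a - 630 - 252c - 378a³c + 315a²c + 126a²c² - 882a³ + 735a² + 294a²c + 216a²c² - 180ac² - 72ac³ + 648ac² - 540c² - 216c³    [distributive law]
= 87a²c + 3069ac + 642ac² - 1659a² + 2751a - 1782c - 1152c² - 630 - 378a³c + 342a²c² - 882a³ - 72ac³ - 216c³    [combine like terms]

By distributive law:

(-171ac - 399a + 54c + 126 - 63a²c - 147a² + 36ac² + 84ac + 108c² + 252c)(6a - 5 - 2c)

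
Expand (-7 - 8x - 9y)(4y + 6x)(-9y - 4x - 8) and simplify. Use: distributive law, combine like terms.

540y² + 1178xy + 224y + 552x² + 336x + 918xy² + 776x²y + 192x³ + 324y³

(-7 - 8x - 9y)(4y + 6x)(-9y - 4x - 8)
= (-28y - 42x - 32xy - 48x² - 36y² - 54xy)(-9y - 4x - 8)    [distributive law]
= (-28y - 42x - 86xy - 48x² - 36y²)(-9y - 4x - 8)    [combine like terms]
= 252y² + 112xy + 224y + 378xy + 168x² + 336x + 774xy² + 344x²y + 688xy + 432x²y + 192x³ + 384x² + 324y³ + 144xy² + 288y²    [distributive law]
= 540y² + 1178xy + 224y + 552x² + 336x + 918xy² + 776x²y + 192x³ + 324y³    [combine like terms]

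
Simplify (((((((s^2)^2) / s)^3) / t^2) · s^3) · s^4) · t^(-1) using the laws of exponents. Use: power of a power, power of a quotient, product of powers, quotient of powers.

(((((((s^2)^2) / s)^3) / t^2) · s^3) · s^4) · t^(-1)
= (((((((s^2)^2)^3) / (s^3)) / t^2) · s^3) · s^4) · t^(-1)    [power of a quotient]
= ((((((s^2)^6) / (s^3)) / t^2) · s^3) · s^4) · t^(-1)    [power of a power]
= ((((s^12 / (s^3)) / t^2) · s^3) · s^4) · t^(-1)    [power of a power]
= (((s^9 / t^2) · s^3) · s^4) · t^(-1)    [quotient of powers]
= s^16·t^(-3)    [quotient of powers; product of powers]

s^16·t^(-3)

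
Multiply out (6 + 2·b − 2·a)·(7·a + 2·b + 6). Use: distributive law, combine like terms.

(6 + 2·b − 2·a)·(7·a + 2·b + 6)
= 42·a + 12·b + 36 + 14·a·b + 4·b² + 12·b − 14·a² − 4·a·b − 12·a    [distributive law]
= 30·a + 24·b + 36 + 10·a·b + 4·b² − 14·a²    [combine like terms]

30·a + 24·b + 36 + 10·a·b + 4·b² − 14·a²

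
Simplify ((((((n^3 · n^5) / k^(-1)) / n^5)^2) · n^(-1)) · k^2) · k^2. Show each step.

((((((n^3 · n^5) / k^(-1)) / n^5)^2) · n^(-1)) · k^2) · k^2
= ((((((n^3 · n^5) / k^(-1))^2) / ((n^5)^2)) · n^(-1)) · k^2) · k^2    [power of a quotient]
= ((((((n^3 · n^5)^2) / ((k^(-1))^2)) / ((n^5)^2)) · n^(-1)) · k^2) · k^2    [power of a quotient]
= (((((((n^3)^2) · ((n^5)^2)) / ((k^(-1))^2)) / ((n^5)^2)) · n^(-1)) · k^2) · k^2    [power of a product]
= (((((n^6 · ((n^5)^2)) / ((k^(-1))^2)) / ((n^5)^2)) · n^(-1)) · k^2) · k^2    [power of a power]
= (((((n^6 · n^10) / ((k^(-1))^2)) / ((n^5)^2)) · n^(-1)) · k^2) · k^2    [power of a power]
= ((((n^16 / ((k^(-1))^2)) / ((n^5)^2)) · n^(-1)) · k^2) · k^2    [product of powers]
= ((((n^16 / k^(-2)) / ((n^5)^2)) · n^(-1)) · k^2) · k^2    [power of a power]
= ((((n^16 / k^(-2)) / n^10) · n^(-1)) · k^2) · k^2    [power of a power]
= k^6n^5    [quotient of powers; product of powers]

k^6n^5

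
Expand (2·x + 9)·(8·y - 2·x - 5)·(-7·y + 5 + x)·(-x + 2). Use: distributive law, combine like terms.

112·x^2·y^2 + 280·x·y^2 - 260·x^2·y + 21·x·y - 44·x^3·y + 40·x^3 + 89·x^2 + 4·x^4 - 145·x - 1008·y^2 + 1350·y - 450

(2·x + 9)·(8·y - 2·x - 5)·(-7·y + 5 + x)·(-x + 2)
= (16·x·y - 4·x^2 - 10·x + 72·y - 18·x - 45)·(-7·y + 5 + x)·(-x + 2)    [distributive law]
= (16·x·y - 4·x^2 - 28·x + 72·y - 45)·(-7·y + 5 + x)·(-x + 2)    [combine like terms]
= (-112·x·y^2 + 80·x·y + 16·x^2·y + 28·x^2·y - 20·x^2 - 4·x^3 + 196·x·y - 140·x - 28·x^2 - 504·y^2 + 360·y + 72·x·y + 315·y - 225 - 45·x)·(-x + 2)    [distributive law]
= (-112·x·y^2 + 348·x·y + 44·x^2·y - 48·x^2 - 4·x^3 - 185·x - 504·y^2 + 675·y - 225)·(-x + 2)    [combine like terms]
= 112·x^2·y^2 - 224·x·y^2 - 348·x^2·y + 696·x·y - 44·x^3·y + 88·x^2·y + 48·x^3 - 96·x^2 + 4·x^4 - 8·x^3 + 185·x^2 - 370·x + 504·x·y^2 - 1008·y^2 - 675·x·y + 1350·y + 225·x - 450    [distributive law]
= 112·x^2·y^2 + 280·x·y^2 - 260·x^2·y + 21·x·y - 44·x^3·y + 40·x^3 + 89·x^2 + 4·x^4 - 145·x - 1008·y^2 + 1350·y - 450    [combine like terms]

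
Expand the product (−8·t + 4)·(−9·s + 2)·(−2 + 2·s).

−176·s·t + 144·s^2·t + 32·t + 88·s − 72·s^2 − 16

(−8·t + 4)·(−9·s + 2)·(−2 + 2·s)
= (72·s·t − 16·t − 36·s + 8)·(−2 + 2·s)    [distributive law]
= −144·s·t + 144·s^2·t + 32·t − 32·s·t + 72·s − 72·s^2 − 16 + 16·s    [distributive law]
= −176·s·t + 144·s^2·t + 32·t + 88·s − 72·s^2 − 16    [combine like terms]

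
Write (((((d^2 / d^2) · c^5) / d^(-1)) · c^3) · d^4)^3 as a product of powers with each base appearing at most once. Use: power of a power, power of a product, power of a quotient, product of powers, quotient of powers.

(((((d^2 / d^2) · c^5) / d^(-1)) · c^3) · d^4)^3
= (((((d^2 / d^2) · c^5) / d^(-1)) · c^3)^3) · ((d^4)^3)    [power of a product]
= (((((d^2 / d^2) · c^5) / d^(-1))^3) · ((c^3)^3)) · ((d^4)^3)    [power of a product]
= (((((d^2 / d^2) · c^5)^3) / ((d^(-1))^3)) · ((c^3)^3)) · ((d^4)^3)    [power of a quotient]
= (((((d^2 / d^2)^3) · ((c^5)^3)) / ((d^(-1))^3)) · ((c^3)^3)) · ((d^4)^3)    [power of a product]
= ((((((d^2)^3) / ((d^2)^3)) · ((c^5)^3)) / ((d^(-1))^3)) · ((c^3)^3)) · ((d^4)^3)    [power of a quotient]
= ((((d^6 / ((d^2)^3)) · ((c^5)^3)) / ((d^(-1))^3)) · ((c^3)^3)) · ((d^4)^3)    [power of a power]
= ((((d^6 / d^6) · ((c^5)^3)) / ((d^(-1))^3)) · ((c^3)^3)) · ((d^4)^3)    [power of a power]
= (((d^0 · ((c^5)^3)) / ((d^(-1))^3)) · ((c^3)^3)) · ((d^4)^3)    [quotient of powers]
= (((d^0 · c^15) / ((d^(-1))^3)) · ((c^3)^3)) · ((d^4)^3)    [power of a power]
= (((d^0 · c^15) / d^(-3)) · ((c^3)^3)) · ((d^4)^3)    [power of a power]
= (((d^0 · c^15) / d^(-3)) · c^9) · ((d^4)^3)    [power of a power]
= (((d^0 · c^15) / d^(-3)) · c^9) · d^12    [power of a power]
= c^24d^15    [quotient of powers; product of powers]

c^24d^15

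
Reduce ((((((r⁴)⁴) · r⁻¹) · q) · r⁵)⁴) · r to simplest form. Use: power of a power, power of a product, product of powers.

((((((r⁴)⁴) · r⁻¹) · q) · r⁵)⁴) · r
= ((((((r⁴)⁴) · r⁻¹) · q)⁴) · ((r⁵)⁴)) · r    [power of a product]
= ((((((r⁴)⁴) · r⁻¹)⁴) · (q⁴)) · ((r⁵)⁴)) · r    [power of a product]
= ((((((r⁴)⁴)⁴) · ((r⁻¹)⁴)) · (q⁴)) · ((r⁵)⁴)) · r    [power of a product]
= (((((r⁴)¹⁶) · ((r⁻¹)⁴)) · (q⁴)) · ((r⁵)⁴)) · r    [power of a power]
= (((r⁶⁴ · ((r⁻¹)⁴)) · (q⁴)) · ((r⁵)⁴)) · r    [power of a power]
= (((r⁶⁴ · r⁻⁴) · (q⁴)) · ((r⁵)⁴)) · r    [power of a power]
= ((r⁶⁰ · (q⁴)) · ((r⁵)⁴)) · r    [product of powers]
= ((r⁶⁰ · q⁴) · r²⁰) · r    [power of a power]
= q⁴·r⁸¹    [product of powers]

q⁴·r⁸¹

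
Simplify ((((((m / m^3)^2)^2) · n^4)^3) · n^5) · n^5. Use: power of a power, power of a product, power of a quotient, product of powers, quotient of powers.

m^(-24)·n^22

((((((m / m^3)^2)^2) · n^4)^3) · n^5) · n^5
= ((((((m / m^3)^2)^2)^3) · ((n^4)^3)) · n^5) · n^5    [power of a product]
= (((((m / m^3)^2)^6) · ((n^4)^3)) · n^5) · n^5    [power of a power]
= ((((m / m^3)^12) · ((n^4)^3)) · n^5) · n^5    [power of a power]
= ((((m^12) / ((m^3)^12)) · ((n^4)^3)) · n^5) · n^5    [power of a quotient]
= (((m^12 / m^36) · ((n^4)^3)) · n^5) · n^5    [power of a power]
= ((m^(-24) · ((n^4)^3)) · n^5) · n^5    [quotient of powers]
= ((m^(-24) · n^12) · n^5) · n^5    [power of a power]
= m^(-24)·n^22    [product of powers]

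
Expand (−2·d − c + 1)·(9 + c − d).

−19·d − c·d + 2·d^2 − 8·c − c^2 + 9

(−2·d − c + 1)·(9 + c − d)
= −18·d − 2·c·d + 2·d^2 − 9·c − c^2 + c·d + 9 + c − d    [distributive law]
= −19·d − c·d + 2·d^2 − 8·c − c^2 + 9    [combine like terms]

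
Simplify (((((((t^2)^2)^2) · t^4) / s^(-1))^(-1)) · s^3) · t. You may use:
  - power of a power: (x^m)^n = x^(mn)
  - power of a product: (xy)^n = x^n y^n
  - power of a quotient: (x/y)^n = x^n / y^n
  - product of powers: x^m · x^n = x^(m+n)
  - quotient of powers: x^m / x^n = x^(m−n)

(((((((t^2)^2)^2) · t^4) / s^(-1))^(-1)) · s^3) · t
= (((((((t^2)^2)^2) · t^4)^(-1)) / ((s^(-1))^(-1))) · s^3) · t    [power of a quotient]
= (((((((t^2)^2)^2)^(-1)) · ((t^4)^(-1))) / ((s^(-1))^(-1))) · s^3) · t    [power of a product]
= ((((((t^2)^2)^(-2)) · ((t^4)^(-1))) / ((s^(-1))^(-1))) · s^3) · t    [power of a power]
= (((((t^2)^(-4)) · ((t^4)^(-1))) / ((s^(-1))^(-1))) · s^3) · t    [power of a power]
= (((t^(-8) · ((t^4)^(-1))) / ((s^(-1))^(-1))) · s^3) · t    [power of a power]
= (((t^(-8) · t^(-4)) / ((s^(-1))^(-1))) · s^3) · t    [power of a power]
= ((t^(-12) / ((s^(-1))^(-1))) · s^3) · t    [product of powers]
= ((t^(-12) / s) · s^3) · t    [power of a power]
= s^2·t^(-11)    [quotient of powers; product of powers]

s^2·t^(-11)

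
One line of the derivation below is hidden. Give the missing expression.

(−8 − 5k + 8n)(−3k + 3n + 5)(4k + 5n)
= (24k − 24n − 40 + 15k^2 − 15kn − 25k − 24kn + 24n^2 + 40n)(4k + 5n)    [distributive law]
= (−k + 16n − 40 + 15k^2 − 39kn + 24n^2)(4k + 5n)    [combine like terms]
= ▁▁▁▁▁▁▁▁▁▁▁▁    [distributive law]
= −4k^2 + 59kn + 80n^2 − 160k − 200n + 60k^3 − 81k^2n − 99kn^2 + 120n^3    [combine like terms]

Applying distributive law to the line above:

−4k^2 − 5kn + 64kn + 80n^2 − 160k − 200n + 60k^3 + 75k^2n − 156k^2n − 195kn^2 + 96kn^2 + 120n^3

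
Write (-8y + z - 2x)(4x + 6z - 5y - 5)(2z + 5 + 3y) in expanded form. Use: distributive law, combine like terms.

-68xyz - 80xy - 66xy² - 88yz² - 200yz - 79y²z + 320y² + 120y³ + 200y - 16xz² - 20xz + 12z³ + 20z² - 25z - 16x²z - 40x² - 24x²y + 50x

(-8y + z - 2x)(4x + 6z - 5y - 5)(2z + 5 + 3y)
= (-32xy - 48yz + 40y² + 40y + 4xz + 6z² - 5yz - 5z - 8x² - 12xz + 10xy + 10x)(2z + 5 + 3y)    [distributive law]
= (-22xy - 53yz + 40y² + 40y - 8xz + 6z² - 5z - 8x² + 10x)(2z + 5 + 3y)    [combine like terms]
= -44xyz - 110xy - 66xy² - 106yz² - 265yz - 159y²z + 80y²z + 200y² + 120y³ + 80yz + 200y + 120y² - 16xz² - 40xz - 24xyz + 12z³ + 30z² + 18yz² - 10z² - 25z - 15yz - 16x²z - 40x² - 24x²y + 20xz + 50x + 30xy    [distributive law]
= -68xyz - 80xy - 66xy² - 88yz² - 200yz - 79y²z + 320y² + 120y³ + 200y - 16xz² - 20xz + 12z³ + 20z² - 25z - 16x²z - 40x² - 24x²y + 50x    [combine like terms]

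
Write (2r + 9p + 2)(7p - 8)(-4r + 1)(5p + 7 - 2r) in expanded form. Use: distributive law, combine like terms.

224p^2r^2 - 564pr^2 + 112pr^3 - 660p^2r + 2078pr + 352r^2 - 128r^3 + 368r - 1260p^3r + 315p^3 + 151p^2 - 486p - 112

(2r + 9p + 2)(7p - 8)(-4r + 1)(5p + 7 - 2r)
= (14pr - 16r + 63p^2 - 72p + 14p - 16)(-4r + 1)(5p + 7 - 2r)    [distributive law]
= (14pr - 16r + 63p^2 - 58p - 16)(-4r + 1)(5p + 7 - 2r)    [combine like terms]
= (-56pr^2 + 14pr + 64r^2 - 16r - 252p^2r + 63p^2 + 232pr - 58p + 64r - 16)(5p + 7 - 2r)    [distributive law]
= (-56pr^2 + 246pr + 64r^2 + 48r - 252p^2r + 63p^2 - 58p - 16)(5p + 7 - 2r)    [combine like terms]
= -280p^2r^2 - 392pr^2 + 112pr^3 + 1230p^2r + 1722pr - 492pr^2 + 320pr^2 + 448r^2 - 128r^3 + 240pr + 336r - 96r^2 - 1260p^3r - 1764p^2r + 504p^2r^2 + 315p^3 + 441p^2 - 126p^2r - 290p^2 - 406p + 116pr - 80p - 112 + 32r    [distributive law]
= 224p^2r^2 - 564pr^2 + 112pr^3 - 660p^2r + 2078pr + 352r^2 - 128r^3 + 368r - 1260p^3r + 315p^3 + 151p^2 - 486p - 112    [combine like terms]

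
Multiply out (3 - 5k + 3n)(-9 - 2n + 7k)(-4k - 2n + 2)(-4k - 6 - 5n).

1044k^2 - 1224k - 1524kn + 342n - 264n^2 + 324 + 1746k^2n - 298kn^2 - 342n^3 + 496k^3 - 484k^3n + 422k^2n^2 + 142kn^3 - 560k^4 - 60n^4

(3 - 5k + 3n)(-9 - 2n + 7k)(-4k - 2n + 2)(-4k - 6 - 5n)
= (-27 - 6n + 21k + 45k + 10kn - 35k^2 - 27n - 6n^2 + 21kn)(-4k - 2n + 2)(-4k - 6 - 5n)    [distributive law]
= (-27 - 33n + 66k + 31kn - 35k^2 - 6n^2)(-4k - 2n + 2)(-4k - 6 - 5n)    [combine like terms]
= (108k + 54n - 54 + 132kn + 66n^2 - 66n - 264k^2 - 132kn + 132k - 124k^2n - 62kn^2 + 62kn + 140k^3 + 70k^2n - 70k^2 + 24kn^2 + 12n^3 - 12n^2)(-4k - 6 - 5n)    [distributive law]
= (240k - 12n - 54 + 62kn + 54n^2 - 334k^2 - 54k^2n - 38kn^2 + 140k^3 + 12n^3)(-4k - 6 - 5n)    [combine like terms]
= -960k^2 - 1440k - 1200kn + 48kn + 72n + 60n^2 + 216k + 324 + 270n - 248k^2n - 372kn - 310kn^2 - 216kn^2 - 324n^2 - 270n^3 + 1336k^3 + 2004k^2 + 1670k^2n + 216k^3n + 324k^2n + 270k^2n^2 + 152k^2n^2 + 228kn^2 + 190kn^3 - 560k^4 - 840k^3 - 700k^3n - 48kn^3 - 72n^3 - 60n^4    [distributive law]
= 1044k^2 - 1224k - 1524kn + 342n - 264n^2 + 324 + 1746k^2n - 298kn^2 - 342n^3 + 496k^3 - 484k^3n + 422k^2n^2 + 142kn^3 - 560k^4 - 60n^4    [combine like terms]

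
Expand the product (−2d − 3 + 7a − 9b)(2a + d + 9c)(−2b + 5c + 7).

−6abd + 15acd + 21ad + 4bd² − 10cd² − 14d² − 9bcd − 90c²d − 141cd − 114ab + 411ac − 42a − 57bd − 21d − 513bc − 135c² − 189c − 28a²b + 70a²c + 98a² − 216abc + 315ac² + 36ab² + 18b²d + 162b²c − 405bc²

(−2d − 3 + 7a − 9b)(2a + d + 9c)(−2b + 5c + 7)
= (−4ad − 2d² − 18cd − 6a − 3d − 27c + 14a² + 7ad + 63ac − 18ab − 9bd − 81bc)(−2b + 5c + 7)    [distributive law]
= (3ad − 2d² − 18cd − 6a − 3d − 27c + 14a² + 63ac − 18ab − 9bd − 81bc)(−2b + 5c + 7)    [combine like terms]
= −6abd + 15acd + 21ad + 4bd² − 10cd² − 14d² + 36bcd − 90c²d − 126cd + 12ab − 30ac − 42a + 6bd − 15cd − 21d + 54bc − 135c² − 189c − 28a²b + 70a²c + 98a² − 126abc + 315ac² + 441ac + 36ab² − 90abc − 126ab + 18b²d − 45bcd − 63bd + 162b²c − 405bc² − 567bc    [distributive law]
= −6abd + 15acd + 21ad + 4bd² − 10cd² − 14d² − 9bcd − 90c²d − 141cd − 114ab + 411ac − 42a − 57bd − 21d − 513bc − 135c² − 189c − 28a²b + 70a²c + 98a² − 216abc + 315ac² + 36ab² + 18b²d + 162b²c − 405bc²    [combine like terms]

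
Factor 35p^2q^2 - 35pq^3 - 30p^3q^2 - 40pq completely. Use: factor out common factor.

5pq(7pq - 7q^2 - 6p^2q - 8)

35p^2q^2 - 35pq^3 - 30p^3q^2 - 40pq
= 5(7p^2q^2 - 7pq^3 - 6p^3q^2 - 8pq)    [factor out 5]
= 5pq(7pq - 7q^2 - 6p^2q - 8)    [factor out pq]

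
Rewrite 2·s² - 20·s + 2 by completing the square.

2·s² - 20·s + 2
= 2(s² - 10·s) + 2    [factor out 2 from the s-terms]
= 2(s² - 10·s + 25 - 25) + 2    [add and subtract 25 inside the bracket]
= 2(s - 5)² - 50 + 2    [perfect-square identity]
= 2(s - 5)² - 48    [combine constants]

2(s - 5)² - 48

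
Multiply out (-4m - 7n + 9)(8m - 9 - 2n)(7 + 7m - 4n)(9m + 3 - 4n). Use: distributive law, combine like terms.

4116m^3 + 3297m^2 - 6829m^2n - 2016m^4 - 976m^3n + 3442m^2n^2 - 4536m + 3636mn + 1944mn^2 - 1664mn^3 + 4185n - 2802n^2 + 160n^3 + 224n^4 - 1701

(-4m - 7n + 9)(8m - 9 - 2n)(7 + 7m - 4n)(9m + 3 - 4n)
= (-32m^2 + 36m + 8mn - 56mn + 63n + 14n^2 + 72m - 81 - 18n)(7 + 7m - 4n)(9m + 3 - 4n)    [distributive law]
= (-32m^2 + 108m - 48mn + 45n + 14n^2 - 81)(7 + 7m - 4n)(9m + 3 - 4n)    [combine like terms]
= (-224m^2 - 224m^3 + 128m^2n + 756m + 756m^2 - 432mn - 336mn - 336m^2n + 192mn^2 + 315n + 315mn - 180n^2 + 98n^2 + 98mn^2 - 56n^3 - 567 - 567m + 324n)(9m + 3 - 4n)    [distributive law]
= (532m^2 - 224m^3 - 208m^2n + 189m - 453mn + 290mn^2 + 639n - 82n^2 - 56n^3 - 567)(9m + 3 - 4n)    [combine like terms]
= 4788m^3 + 1596m^2 - 2128m^2n - 2016m^4 - 672m^3 + 896m^3n - 1872m^3n - 624m^2n + 832m^2n^2 + 1701m^2 + 567m - 756mn - 4077m^2n - 1359mn + 1812mn^2 + 2610m^2n^2 + 870mn^2 - 1160mn^3 + 5751mn + 1917n - 2556n^2 - 738mn^2 - 246n^2 + 328n^3 - 504mn^3 - 168n^3 + 224n^4 - 5103m - 1701 + 2268n    [distributive law]
= 4116m^3 + 3297m^2 - 6829m^2n - 2016m^4 - 976m^3n + 3442m^2n^2 - 4536m + 3636mn + 1944mn^2 - 1664mn^3 + 4185n - 2802n^2 + 160n^3 + 224n^4 - 1701    [combine like terms]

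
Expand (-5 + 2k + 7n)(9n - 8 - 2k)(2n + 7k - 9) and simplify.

(-5 + 2k + 7n)(9n - 8 - 2k)(2n + 7k - 9)
= (-45n + 40 + 10k + 18kn - 16k - 4k^2 + 63n^2 - 56n - 14kn)(2n + 7k - 9)    [distributive law]
= (-101n + 40 - 6k + 4kn - 4k^2 + 63n^2)(2n + 7k - 9)    [combine like terms]
= -202n^2 - 707kn + 909n + 80n + 280k - 360 - 12kn - 42k^2 + 54k + 8kn^2 + 28k^2n - 36kn - 8k^2n - 28k^3 + 36k^2 + 126n^3 + 441kn^2 - 567n^2    [distributive law]
= -769n^2 - 755kn + 989n + 334k - 360 - 6k^2 + 449kn^2 + 20k^2n - 28k^3 + 126n^3    [combine like terms]

-769n^2 - 755kn + 989n + 334k - 360 - 6k^2 + 449kn^2 + 20k^2n - 28k^3 + 126n^3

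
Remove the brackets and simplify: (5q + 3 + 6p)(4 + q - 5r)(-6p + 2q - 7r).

-90pq + 46q² - 191qr - 18pq² + 10q³ - 85q²r + 48pqr + 175qr² - 72p + 24q - 84r - 78pr + 105r² - 144p² - 36p²q + 180p²r + 210pr²

(5q + 3 + 6p)(4 + q - 5r)(-6p + 2q - 7r)
= (20q + 5q² - 25qr + 12 + 3q - 15r + 24p + 6pq - 30pr)(-6p + 2q - 7r)    [distributive law]
= (23q + 5q² - 25qr + 12 - 15r + 24p + 6pq - 30pr)(-6p + 2q - 7r)    [combine like terms]
= -138pq + 46q² - 161qr - 30pq² + 10q³ - 35q²r + 150pqr - 50q²r + 175qr² - 72p + 24q - 84r + 90pr - 30qr + 105r² - 144p² + 48pq - 168pr - 36p²q + 12pq² - 42pqr + 180p²r - 60pqr + 210pr²    [distributive law]
= -90pq + 46q² - 191qr - 18pq² + 10q³ - 85q²r + 48pqr + 175qr² - 72p + 24q - 84r - 78pr + 105r² - 144p² - 36p²q + 180p²r + 210pr²    [combine like terms]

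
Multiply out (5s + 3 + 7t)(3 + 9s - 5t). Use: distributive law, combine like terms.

(5s + 3 + 7t)(3 + 9s - 5t)
= 15s + 45s^2 - 25st + 9 + 27s - 15t + 21t + 63st - 35t^2    [distributive law]
= 42s + 45s^2 + 38st + 9 + 6t - 35t^2    [combine like terms]

42s + 45s^2 + 38st + 9 + 6t - 35t^2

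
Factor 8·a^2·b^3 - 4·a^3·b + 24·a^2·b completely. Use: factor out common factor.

8·a^2·b^3 - 4·a^3·b + 24·a^2·b
= 4(2·a^2·b^3 - a^3·b + 6·a^2·b)    [factor out 4]
= 4·a^2·b(2·b^2 - a + 6)    [factor out a^2·b]

4·a^2·b(2·b^2 - a + 6)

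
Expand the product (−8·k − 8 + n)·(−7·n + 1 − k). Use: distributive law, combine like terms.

(−8·k − 8 + n)·(−7·n + 1 − k)
= 56·k·n − 8·k + 8·k² + 56·n − 8 + 8·k − 7·n² + n − k·n    [distributive law]
= 55·k·n + 8·k² + 57·n − 8 − 7·n²    [combine like terms]

55·k·n + 8·k² + 57·n − 8 − 7·n²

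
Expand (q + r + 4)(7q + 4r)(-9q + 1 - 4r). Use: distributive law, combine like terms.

(q + r + 4)(7q + 4r)(-9q + 1 - 4r)
= (7q² + 4qr + 7qr + 4r² + 28q + 16r)(-9q + 1 - 4r)    [distributive law]
= (7q² + 11qr + 4r² + 28q + 16r)(-9q + 1 - 4r)    [combine like terms]
= -63q³ + 7q² - 28q²r - 99q²r + 11qr - 44qr² - 36qr² + 4r² - 16r³ - 252q² + 28q - 112qr - 144qr + 16r - 64r²    [distributive law]
= -63q³ - 245q² - 127q²r - 245qr - 80qr² - 60r² - 16r³ + 28q + 16r    [combine like terms]

-63q³ - 245q² - 127q²r - 245qr - 80qr² - 60r² - 16r³ + 28q + 16r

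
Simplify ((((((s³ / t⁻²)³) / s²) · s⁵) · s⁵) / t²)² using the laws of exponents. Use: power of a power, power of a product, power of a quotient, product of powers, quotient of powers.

s³⁴·t⁸

((((((s³ / t⁻²)³) / s²) · s⁵) · s⁵) / t²)²
= ((((((s³ / t⁻²)³) / s²) · s⁵) · s⁵)²) / ((t²)²)    [power of a quotient]
= ((((((s³ / t⁻²)³) / s²) · s⁵)²) · ((s⁵)²)) / ((t²)²)    [power of a product]
= ((((((s³ / t⁻²)³) / s²)²) · ((s⁵)²)) · ((s⁵)²)) / ((t²)²)    [power of a product]
= ((((((s³ / t⁻²)³)²) / ((s²)²)) · ((s⁵)²)) · ((s⁵)²)) / ((t²)²)    [power of a quotient]
= (((((s³ / t⁻²)⁶) / ((s²)²)) · ((s⁵)²)) · ((s⁵)²)) / ((t²)²)    [power of a power]
= ((((((s³)⁶) / ((t⁻²)⁶)) / ((s²)²)) · ((s⁵)²)) · ((s⁵)²)) / ((t²)²)    [power of a quotient]
= ((((s¹⁸ / ((t⁻²)⁶)) / ((s²)²)) · ((s⁵)²)) · ((s⁵)²)) / ((t²)²)    [power of a power]
= ((((s¹⁸ / t⁻¹²) / ((s²)²)) · ((s⁵)²)) · ((s⁵)²)) / ((t²)²)    [power of a power]
= ((((s¹⁸ / t⁻¹²) / s⁴) · ((s⁵)²)) · ((s⁵)²)) / ((t²)²)    [power of a power]
= ((((s¹⁸ / t⁻¹²) / s⁴) · s¹⁰) · ((s⁵)²)) / ((t²)²)    [power of a power]
= ((((s¹⁸ / t⁻¹²) / s⁴) · s¹⁰) · s¹⁰) / ((t²)²)    [power of a power]
= ((((s¹⁸ / t⁻¹²) / s⁴) · s¹⁰) · s¹⁰) / t⁴    [power of a power]
= s³⁴·t⁸    [quotient of powers; product of powers]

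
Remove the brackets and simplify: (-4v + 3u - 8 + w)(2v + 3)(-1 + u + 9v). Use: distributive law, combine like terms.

-244v^2 + 46uv^2 - 72v^3 - 188v + 47uv + 6u^2v - 33u + 9u^2 + 24 + 25vw + 2uvw + 18v^2w - 3w + 3uw

(-4v + 3u - 8 + w)(2v + 3)(-1 + u + 9v)
= (-8v^2 - 12v + 6uv + 9u - 16v - 24 + 2vw + 3w)(-1 + u + 9v)    [distributive law]
= (-8v^2 - 28v + 6uv + 9u - 24 + 2vw + 3w)(-1 + u + 9v)    [combine like terms]
= 8v^2 - 8uv^2 - 72v^3 + 28v - 28uv - 252v^2 - 6uv + 6u^2v + 54uv^2 - 9u + 9u^2 + 81uv + 24 - 24u - 216v - 2vw + 2uvw + 18v^2w - 3w + 3uw + 27vw    [distributive law]
= -244v^2 + 46uv^2 - 72v^3 - 188v + 47uv + 6u^2v - 33u + 9u^2 + 24 + 25vw + 2uvw + 18v^2w - 3w + 3uw    [combine like terms]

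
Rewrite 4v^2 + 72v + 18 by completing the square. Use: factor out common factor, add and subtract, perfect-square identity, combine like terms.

4v^2 + 72v + 18
= 4(v^2 + 18v) + 18    [factor out 4 from the v-terms]
= 4(v^2 + 18v + 81 − 81) + 18    [add and subtract 81 inside the bracket]
= 4(v + 9)^2 − 324 + 18    [perfect-square identity]
= 4(v + 9)^2 − 306    [combine constants]

4(v + 9)^2 − 306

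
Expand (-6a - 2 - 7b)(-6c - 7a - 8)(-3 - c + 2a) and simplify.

(-6a - 2 - 7b)(-6c - 7a - 8)(-3 - c + 2a)
= (36ac + 42a² + 48a + 12c + 14a + 16 + 42bc + 49ab + 56b)(-3 - c + 2a)    [distributive law]
= (36ac + 42a² + 62a + 12c + 16 + 42bc + 49ab + 56b)(-3 - c + 2a)    [combine like terms]
= -108ac - 36ac² + 72a²c - 126a² - 42a²c + 84a³ - 186a - 62ac + 124a² - 36c - 12c² + 24ac - 48 - 16c + 32a - 126bc - 42bc² + 84abc - 147ab - 49abc + 98a²b - 168b - 56bc + 112ab    [distributive law]
= -146ac - 36ac² + 30a²c - 2a² + 84a³ - 154a - 52c - 12c² - 48 - 182bc - 42bc² + 35abc - 35ab + 98a²b - 168b    [combine like terms]

-146ac - 36ac² + 30a²c - 2a² + 84a³ - 154a - 52c - 12c² - 48 - 182bc - 42bc² + 35abc - 35ab + 98a²b - 168b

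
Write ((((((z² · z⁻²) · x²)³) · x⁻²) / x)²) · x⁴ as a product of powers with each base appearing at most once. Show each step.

x¹⁰

((((((z² · z⁻²) · x²)³) · x⁻²) / x)²) · x⁴
= ((((((z² · z⁻²) · x²)³) · x⁻²)²) / (x²)) · x⁴    [power of a quotient]
= ((((((z² · z⁻²) · x²)³)²) · ((x⁻²)²)) / (x²)) · x⁴    [power of a product]
= (((((z² · z⁻²) · x²)⁶) · ((x⁻²)²)) / (x²)) · x⁴    [power of a power]
= (((((z² · z⁻²)⁶) · ((x²)⁶)) · ((x⁻²)²)) / (x²)) · x⁴    [power of a product]
= ((((((z²)⁶) · ((z⁻²)⁶)) · ((x²)⁶)) · ((x⁻²)²)) / (x²)) · x⁴    [power of a product]
= ((((z¹² · ((z⁻²)⁶)) · ((x²)⁶)) · ((x⁻²)²)) / (x²)) · x⁴    [power of a power]
= ((((z¹² · z⁻¹²) · ((x²)⁶)) · ((x⁻²)²)) / (x²)) · x⁴    [power of a power]
= (((z⁰ · ((x²)⁶)) · ((x⁻²)²)) / (x²)) · x⁴    [product of powers]
= (((z⁰ · x¹²) · ((x⁻²)²)) / (x²)) · x⁴    [power of a power]
= (((z⁰ · x¹²) · x⁻⁴) / (x²)) · x⁴    [power of a power]
= x¹⁰    [quotient of powers; product of powers]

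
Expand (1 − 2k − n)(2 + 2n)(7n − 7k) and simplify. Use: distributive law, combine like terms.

14n − 14k − 28kn + 28k² − 14kn² + 28k²n − 14n³

(1 − 2k − n)(2 + 2n)(7n − 7k)
= (2 + 2n − 4k − 4kn − 2n − 2n²)(7n − 7k)    [distributive law]
= (2 − 4k − 4kn − 2n²)(7n − 7k)    [combine like terms]
= 14n − 14k − 28kn + 28k² − 28kn² + 28k²n − 14n³ + 14kn²    [distributive law]
= 14n − 14k − 28kn + 28k² − 14kn² + 28k²n − 14n³    [combine like terms]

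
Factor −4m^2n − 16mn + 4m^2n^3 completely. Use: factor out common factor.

4mn(−m − 4 + mn^2)

−4m^2n − 16mn + 4m^2n^3
= 4(−m^2n − 4mn + m^2n^3)    [factor out 4]
= 4mn(−m − 4 + mn^2)    [factor out mn]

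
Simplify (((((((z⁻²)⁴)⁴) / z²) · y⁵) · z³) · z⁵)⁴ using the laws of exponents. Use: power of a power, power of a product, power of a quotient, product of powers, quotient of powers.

y²⁰z⁻¹⁰⁴

(((((((z⁻²)⁴)⁴) / z²) · y⁵) · z³) · z⁵)⁴
= (((((((z⁻²)⁴)⁴) / z²) · y⁵) · z³)⁴) · ((z⁵)⁴)    [power of a product]
= (((((((z⁻²)⁴)⁴) / z²) · y⁵)⁴) · ((z³)⁴)) · ((z⁵)⁴)    [power of a product]
= (((((((z⁻²)⁴)⁴) / z²)⁴) · ((y⁵)⁴)) · ((z³)⁴)) · ((z⁵)⁴)    [power of a product]
= (((((((z⁻²)⁴)⁴)⁴) / ((z²)⁴)) · ((y⁵)⁴)) · ((z³)⁴)) · ((z⁵)⁴)    [power of a quotient]
= ((((((z⁻²)⁴)¹⁶) / ((z²)⁴)) · ((y⁵)⁴)) · ((z³)⁴)) · ((z⁵)⁴)    [power of a power]
= (((((z⁻²)⁶⁴) / ((z²)⁴)) · ((y⁵)⁴)) · ((z³)⁴)) · ((z⁵)⁴)    [power of a power]
= (((z⁻¹²⁸ / ((z²)⁴)) · ((y⁵)⁴)) · ((z³)⁴)) · ((z⁵)⁴)    [power of a power]
= (((z⁻¹²⁸ / z⁸) · ((y⁵)⁴)) · ((z³)⁴)) · ((z⁵)⁴)    [power of a power]
= ((z⁻¹³⁶ · ((y⁵)⁴)) · ((z³)⁴)) · ((z⁵)⁴)    [quotient of powers]
= ((z⁻¹³⁶ · y²⁰) · ((z³)⁴)) · ((z⁵)⁴)    [power of a power]
= ((z⁻¹³⁶ · y²⁰) · z¹²) · ((z⁵)⁴)    [power of a power]
= ((z⁻¹³⁶ · y²⁰) · z¹²) · z²⁰    [power of a power]
= y²⁰z⁻¹⁰⁴    [product of powers]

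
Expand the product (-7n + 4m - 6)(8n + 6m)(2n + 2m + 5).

(-7n + 4m - 6)(8n + 6m)(2n + 2m + 5)
= (-56n² - 42mn + 32mn + 24m² - 48n - 36m)(2n + 2m + 5)    [distributive law]
= (-56n² - 10mn + 24m² - 48n - 36m)(2n + 2m + 5)    [combine like terms]
= -112n³ - 112mn² - 280n² - 20mn² - 20m²n - 50mn + 48m²n + 48m³ + 120m² - 96n² - 96mn - 240n - 72mn - 72m² - 180m    [distributive law]
= -112n³ - 132mn² - 376n² + 28m²n - 218mn + 48m³ + 48m² - 240n - 180m    [combine like terms]

-112n³ - 132mn² - 376n² + 28m²n - 218mn + 48m³ + 48m² - 240n - 180m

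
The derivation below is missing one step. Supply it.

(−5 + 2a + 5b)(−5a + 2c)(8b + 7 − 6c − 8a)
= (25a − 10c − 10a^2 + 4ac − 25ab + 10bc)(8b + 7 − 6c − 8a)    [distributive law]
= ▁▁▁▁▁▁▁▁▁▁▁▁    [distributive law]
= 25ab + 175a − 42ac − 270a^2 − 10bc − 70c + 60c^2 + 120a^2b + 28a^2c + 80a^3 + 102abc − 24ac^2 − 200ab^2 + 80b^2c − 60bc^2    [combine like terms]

After distributive law, the bracketed line is:

200ab + 175a − 150ac − 200a^2 − 80bc − 70c + 60c^2 + 80ac − 80a^2b − 70a^2 + 60a^2c + 80a^3 + 32abc + 28ac − 24ac^2 − 32a^2c − 200ab^2 − 175ab + 150abc + 200a^2b + 80b^2c + 70bc − 60bc^2 − 80abc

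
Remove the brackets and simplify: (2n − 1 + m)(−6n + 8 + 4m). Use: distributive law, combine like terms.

−12n² + 22n + 2mn − 8 + 4m + 4m²

(2n − 1 + m)(−6n + 8 + 4m)
= −12n² + 16n + 8mn + 6n − 8 − 4m − 6mn + 8m + 4m²    [distributive law]
= −12n² + 22n + 2mn − 8 + 4m + 4m²    [combine like terms]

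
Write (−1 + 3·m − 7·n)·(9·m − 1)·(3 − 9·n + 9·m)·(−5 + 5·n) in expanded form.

135·m − 45·m·n − 2925·m·n^2 + 135·m^2 + 3915·m^2·n − 15 − 45·n + 375·n^2 − 4050·m^2·n^2 − 1215·m^3 + 1215·m^3·n + 2835·m·n^3 − 315·n^3

(−1 + 3·m − 7·n)·(9·m − 1)·(3 − 9·n + 9·m)·(−5 + 5·n)
= (−9·m + 1 + 27·m^2 − 3·m − 63·m·n + 7·n)·(3 − 9·n + 9·m)·(−5 + 5·n)    [distributive law]
= (−12·m + 1 + 27·m^2 − 63·m·n + 7·n)·(3 − 9·n + 9·m)·(−5 + 5·n)    [combine like terms]
= (−36·m + 108·m·n − 108·m^2 + 3 − 9·n + 9·m + 81·m^2 − 243·m^2·n + 243·m^3 − 189·m·n + 567·m·n^2 − 567·m^2·n + 21·n − 63·n^2 + 63·m·n)·(−5 + 5·n)    [distributive law]
= (−27·m − 18·m·n − 27·m^2 + 3 + 12·n − 810·m^2·n + 243·m^3 + 567·m·n^2 − 63·n^2)·(−5 + 5·n)    [combine like terms]
= 135·m − 135·m·n + 90·m·n − 90·m·n^2 + 135·m^2 − 135·m^2·n − 15 + 15·n − 60·n + 60·n^2 + 4050·m^2·n − 4050·m^2·n^2 − 1215·m^3 + 1215·m^3·n − 2835·m·n^2 + 2835·m·n^3 + 315·n^2 − 315·n^3    [distributive law]
= 135·m − 45·m·n − 2925·m·n^2 + 135·m^2 + 3915·m^2·n − 15 − 45·n + 375·n^2 − 4050·m^2·n^2 − 1215·m^3 + 1215·m^3·n + 2835·m·n^3 − 315·n^3    [combine like terms]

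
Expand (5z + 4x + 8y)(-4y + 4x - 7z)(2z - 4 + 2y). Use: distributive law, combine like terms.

(5z + 4x + 8y)(-4y + 4x - 7z)(2z - 4 + 2y)
= (-20yz + 20xz - 35z^2 - 16xy + 16x^2 - 28xz - 32y^2 + 32xy - 56yz)(2z - 4 + 2y)    [distributive law]
= (-76yz - 8xz - 35z^2 + 16xy + 16x^2 - 32y^2)(2z - 4 + 2y)    [combine like terms]
= -152yz^2 + 304yz - 152y^2z - 16xz^2 + 32xz - 16xyz - 70z^3 + 140z^2 - 70yz^2 + 32xyz - 64xy + 32xy^2 + 32x^2z - 64x^2 + 32x^2y - 64y^2z + 128y^2 - 64y^3    [distributive law]
= -222yz^2 + 304yz - 216y^2z - 16xz^2 + 32xz + 16xyz - 70z^3 + 140z^2 - 64xy + 32xy^2 + 32x^2z - 64x^2 + 32x^2y + 128y^2 - 64y^3    [combine like terms]

-222yz^2 + 304yz - 216y^2z - 16xz^2 + 32xz + 16xyz - 70z^3 + 140z^2 - 64xy + 32xy^2 + 32x^2z - 64x^2 + 32x^2y + 128y^2 - 64y^3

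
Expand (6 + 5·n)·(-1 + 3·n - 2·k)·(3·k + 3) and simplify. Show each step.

(6 + 5·n)·(-1 + 3·n - 2·k)·(3·k + 3)
= (-6 + 18·n - 12·k - 5·n + 15·n^2 - 10·k·n)·(3·k + 3)    [distributive law]
= (-6 + 13·n - 12·k + 15·n^2 - 10·k·n)·(3·k + 3)    [combine like terms]
= -18·k - 18 + 39·k·n + 39·n - 36·k^2 - 36·k + 45·k·n^2 + 45·n^2 - 30·k^2·n - 30·k·n    [distributive law]
= -54·k - 18 + 9·k·n + 39·n - 36·k^2 + 45·k·n^2 + 45·n^2 - 30·k^2·n    [combine like terms]

-54·k - 18 + 9·k·n + 39·n - 36·k^2 + 45·k·n^2 + 45·n^2 - 30·k^2·n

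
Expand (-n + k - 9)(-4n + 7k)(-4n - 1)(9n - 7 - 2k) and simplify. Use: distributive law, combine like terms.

-144n⁴ - 1220n³ + 428kn³ + 712n² + 2355kn² - 340k²n² - 1202kn - 393k²n + 56k³n - 77k² + 14k³ + 252n - 441k

(-n + k - 9)(-4n + 7k)(-4n - 1)(9n - 7 - 2k)
= (4n² - 7kn - 4kn + 7k² + 36n - 63k)(-4n - 1)(9n - 7 - 2k)    [distributive law]
= (4n² - 11kn + 7k² + 36n - 63k)(-4n - 1)(9n - 7 - 2k)    [combine like terms]
= (-16n³ - 4n² + 44kn² + 11kn - 28k²n - 7k² - 144n² - 36n + 252kn + 63k)(9n - 7 - 2k)    [distributive law]
= (-16n³ - 148n² + 44kn² + 263kn - 28k²n - 7k² - 36n + 63k)(9n - 7 - 2k)    [combine like terms]
= -144n⁴ + 112n³ + 32kn³ - 1332n³ + 1036n² + 296kn² + 396kn³ - 308kn² - 88k²n² + 2367kn² - 1841kn - 526k²n - 252k²n² + 196k²n + 56k³n - 63k²n + 49k² + 14k³ - 324n² + 252n + 72kn + 567kn - 441k - 126k²    [distributive law]
= -144n⁴ - 1220n³ + 428kn³ + 712n² + 2355kn² - 340k²n² - 1202kn - 393k²n + 56k³n - 77k² + 14k³ + 252n - 441k    [combine like terms]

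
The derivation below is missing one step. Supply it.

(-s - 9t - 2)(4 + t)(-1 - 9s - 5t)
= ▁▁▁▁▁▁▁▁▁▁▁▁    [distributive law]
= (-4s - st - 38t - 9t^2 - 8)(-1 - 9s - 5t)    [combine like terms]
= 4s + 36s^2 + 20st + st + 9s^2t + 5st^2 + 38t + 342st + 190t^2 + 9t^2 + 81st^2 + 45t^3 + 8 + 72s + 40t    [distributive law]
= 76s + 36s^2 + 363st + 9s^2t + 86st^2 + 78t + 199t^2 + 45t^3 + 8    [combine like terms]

By distributive law:

(-4s - st - 36t - 9t^2 - 8 - 2t)(-1 - 9s - 5t)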